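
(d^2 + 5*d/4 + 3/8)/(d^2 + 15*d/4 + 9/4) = (d + 1/2)/(d + 3)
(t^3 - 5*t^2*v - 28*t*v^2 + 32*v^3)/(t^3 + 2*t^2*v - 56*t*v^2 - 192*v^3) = (t - v)/(t + 6*v)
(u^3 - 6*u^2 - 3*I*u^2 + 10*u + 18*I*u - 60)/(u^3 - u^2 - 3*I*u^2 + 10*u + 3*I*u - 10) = (u - 6)/(u - 1)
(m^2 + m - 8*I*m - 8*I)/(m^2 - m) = (m^2 + m - 8*I*m - 8*I)/(m*(m - 1))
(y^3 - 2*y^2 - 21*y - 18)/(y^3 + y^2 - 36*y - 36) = (y + 3)/(y + 6)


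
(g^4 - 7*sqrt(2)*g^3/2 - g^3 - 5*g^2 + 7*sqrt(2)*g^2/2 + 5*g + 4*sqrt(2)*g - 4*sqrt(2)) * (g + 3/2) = g^5 - 7*sqrt(2)*g^4/2 + g^4/2 - 13*g^3/2 - 7*sqrt(2)*g^3/4 - 5*g^2/2 + 37*sqrt(2)*g^2/4 + 2*sqrt(2)*g + 15*g/2 - 6*sqrt(2)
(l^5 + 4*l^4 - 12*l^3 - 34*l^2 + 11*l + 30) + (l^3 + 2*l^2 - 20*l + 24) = l^5 + 4*l^4 - 11*l^3 - 32*l^2 - 9*l + 54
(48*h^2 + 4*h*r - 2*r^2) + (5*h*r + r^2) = 48*h^2 + 9*h*r - r^2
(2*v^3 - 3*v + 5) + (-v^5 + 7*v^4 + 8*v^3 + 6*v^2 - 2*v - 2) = -v^5 + 7*v^4 + 10*v^3 + 6*v^2 - 5*v + 3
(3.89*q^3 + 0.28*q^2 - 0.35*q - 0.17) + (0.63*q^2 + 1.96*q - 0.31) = 3.89*q^3 + 0.91*q^2 + 1.61*q - 0.48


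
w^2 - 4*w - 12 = (w - 6)*(w + 2)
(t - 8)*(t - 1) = t^2 - 9*t + 8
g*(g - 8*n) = g^2 - 8*g*n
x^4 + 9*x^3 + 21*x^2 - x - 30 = (x - 1)*(x + 2)*(x + 3)*(x + 5)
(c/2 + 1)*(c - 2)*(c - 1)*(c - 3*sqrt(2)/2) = c^4/2 - 3*sqrt(2)*c^3/4 - c^3/2 - 2*c^2 + 3*sqrt(2)*c^2/4 + 2*c + 3*sqrt(2)*c - 3*sqrt(2)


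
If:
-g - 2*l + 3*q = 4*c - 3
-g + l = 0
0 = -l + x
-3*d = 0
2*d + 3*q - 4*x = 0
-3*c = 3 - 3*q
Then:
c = 15/13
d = 0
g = 21/13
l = 21/13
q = 28/13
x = 21/13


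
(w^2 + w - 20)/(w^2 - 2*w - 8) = (w + 5)/(w + 2)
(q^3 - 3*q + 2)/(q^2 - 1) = (q^2 + q - 2)/(q + 1)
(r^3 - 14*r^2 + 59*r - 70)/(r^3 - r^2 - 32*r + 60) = (r - 7)/(r + 6)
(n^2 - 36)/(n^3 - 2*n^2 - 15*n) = (36 - n^2)/(n*(-n^2 + 2*n + 15))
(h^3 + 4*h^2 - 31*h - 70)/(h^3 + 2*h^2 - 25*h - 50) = (h + 7)/(h + 5)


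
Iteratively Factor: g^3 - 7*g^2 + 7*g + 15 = (g - 3)*(g^2 - 4*g - 5) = (g - 5)*(g - 3)*(g + 1)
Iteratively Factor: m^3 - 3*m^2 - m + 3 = (m - 3)*(m^2 - 1) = (m - 3)*(m + 1)*(m - 1)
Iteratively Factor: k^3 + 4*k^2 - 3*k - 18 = (k + 3)*(k^2 + k - 6) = (k - 2)*(k + 3)*(k + 3)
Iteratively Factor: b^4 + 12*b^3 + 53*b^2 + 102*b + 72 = (b + 3)*(b^3 + 9*b^2 + 26*b + 24) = (b + 3)^2*(b^2 + 6*b + 8) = (b + 3)^2*(b + 4)*(b + 2)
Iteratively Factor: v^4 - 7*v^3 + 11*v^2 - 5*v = (v - 1)*(v^3 - 6*v^2 + 5*v) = (v - 1)^2*(v^2 - 5*v) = v*(v - 1)^2*(v - 5)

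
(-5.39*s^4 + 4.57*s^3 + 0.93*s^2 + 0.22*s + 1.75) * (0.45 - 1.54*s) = 8.3006*s^5 - 9.4633*s^4 + 0.6243*s^3 + 0.0797*s^2 - 2.596*s + 0.7875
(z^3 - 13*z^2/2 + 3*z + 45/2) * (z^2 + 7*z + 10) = z^5 + z^4/2 - 65*z^3/2 - 43*z^2/2 + 375*z/2 + 225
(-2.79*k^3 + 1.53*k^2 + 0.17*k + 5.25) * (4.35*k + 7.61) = -12.1365*k^4 - 14.5764*k^3 + 12.3828*k^2 + 24.1312*k + 39.9525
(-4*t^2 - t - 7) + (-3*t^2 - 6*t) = -7*t^2 - 7*t - 7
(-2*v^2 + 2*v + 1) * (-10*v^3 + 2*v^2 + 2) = 20*v^5 - 24*v^4 - 6*v^3 - 2*v^2 + 4*v + 2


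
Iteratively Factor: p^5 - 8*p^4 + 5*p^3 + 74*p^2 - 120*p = (p - 5)*(p^4 - 3*p^3 - 10*p^2 + 24*p) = (p - 5)*(p + 3)*(p^3 - 6*p^2 + 8*p) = p*(p - 5)*(p + 3)*(p^2 - 6*p + 8) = p*(p - 5)*(p - 4)*(p + 3)*(p - 2)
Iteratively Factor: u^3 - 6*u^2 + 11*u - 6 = (u - 2)*(u^2 - 4*u + 3) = (u - 2)*(u - 1)*(u - 3)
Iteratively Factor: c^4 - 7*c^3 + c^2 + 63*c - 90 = (c - 2)*(c^3 - 5*c^2 - 9*c + 45) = (c - 5)*(c - 2)*(c^2 - 9) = (c - 5)*(c - 2)*(c + 3)*(c - 3)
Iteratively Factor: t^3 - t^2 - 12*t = (t - 4)*(t^2 + 3*t) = (t - 4)*(t + 3)*(t)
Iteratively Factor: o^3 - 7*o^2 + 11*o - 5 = (o - 5)*(o^2 - 2*o + 1) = (o - 5)*(o - 1)*(o - 1)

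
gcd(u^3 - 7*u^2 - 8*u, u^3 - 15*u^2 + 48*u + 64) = u^2 - 7*u - 8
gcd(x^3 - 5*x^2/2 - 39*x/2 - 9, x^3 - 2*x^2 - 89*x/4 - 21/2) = x^2 - 11*x/2 - 3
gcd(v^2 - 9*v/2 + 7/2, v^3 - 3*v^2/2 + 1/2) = v - 1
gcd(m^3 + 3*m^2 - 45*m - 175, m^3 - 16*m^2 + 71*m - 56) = m - 7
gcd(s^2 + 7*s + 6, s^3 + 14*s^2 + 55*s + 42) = s^2 + 7*s + 6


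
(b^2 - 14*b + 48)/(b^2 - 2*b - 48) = (b - 6)/(b + 6)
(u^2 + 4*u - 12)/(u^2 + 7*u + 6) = (u - 2)/(u + 1)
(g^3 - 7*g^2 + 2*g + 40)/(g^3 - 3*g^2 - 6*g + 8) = (g - 5)/(g - 1)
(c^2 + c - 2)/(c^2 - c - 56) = (-c^2 - c + 2)/(-c^2 + c + 56)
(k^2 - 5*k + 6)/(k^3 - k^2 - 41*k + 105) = (k - 2)/(k^2 + 2*k - 35)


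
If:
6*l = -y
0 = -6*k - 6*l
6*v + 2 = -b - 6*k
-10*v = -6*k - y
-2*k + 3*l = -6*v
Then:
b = -2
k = 0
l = 0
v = 0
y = 0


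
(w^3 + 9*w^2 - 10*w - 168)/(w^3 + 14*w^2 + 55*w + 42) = (w - 4)/(w + 1)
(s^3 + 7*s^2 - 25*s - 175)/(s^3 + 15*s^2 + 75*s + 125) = (s^2 + 2*s - 35)/(s^2 + 10*s + 25)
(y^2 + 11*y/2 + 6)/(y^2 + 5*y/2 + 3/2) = (y + 4)/(y + 1)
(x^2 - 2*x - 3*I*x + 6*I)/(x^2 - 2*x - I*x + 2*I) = (x - 3*I)/(x - I)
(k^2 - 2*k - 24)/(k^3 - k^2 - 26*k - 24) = 1/(k + 1)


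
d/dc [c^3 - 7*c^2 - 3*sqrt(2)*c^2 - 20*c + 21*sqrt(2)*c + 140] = 3*c^2 - 14*c - 6*sqrt(2)*c - 20 + 21*sqrt(2)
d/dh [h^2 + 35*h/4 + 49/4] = 2*h + 35/4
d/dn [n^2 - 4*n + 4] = 2*n - 4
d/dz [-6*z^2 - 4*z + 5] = -12*z - 4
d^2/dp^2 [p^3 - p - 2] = 6*p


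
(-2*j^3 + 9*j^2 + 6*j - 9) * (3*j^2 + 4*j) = -6*j^5 + 19*j^4 + 54*j^3 - 3*j^2 - 36*j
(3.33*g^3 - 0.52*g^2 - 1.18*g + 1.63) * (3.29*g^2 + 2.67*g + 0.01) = 10.9557*g^5 + 7.1803*g^4 - 5.2373*g^3 + 2.2069*g^2 + 4.3403*g + 0.0163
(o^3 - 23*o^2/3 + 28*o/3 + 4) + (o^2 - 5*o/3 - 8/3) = o^3 - 20*o^2/3 + 23*o/3 + 4/3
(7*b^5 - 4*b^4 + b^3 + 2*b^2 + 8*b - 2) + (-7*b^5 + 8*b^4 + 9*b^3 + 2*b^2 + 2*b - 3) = 4*b^4 + 10*b^3 + 4*b^2 + 10*b - 5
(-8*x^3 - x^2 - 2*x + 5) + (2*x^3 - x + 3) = -6*x^3 - x^2 - 3*x + 8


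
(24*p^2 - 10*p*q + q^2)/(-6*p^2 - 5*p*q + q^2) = (-4*p + q)/(p + q)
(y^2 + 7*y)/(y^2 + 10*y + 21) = y/(y + 3)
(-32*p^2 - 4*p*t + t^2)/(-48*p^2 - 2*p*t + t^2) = (4*p + t)/(6*p + t)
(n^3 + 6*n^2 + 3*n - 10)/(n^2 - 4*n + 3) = (n^2 + 7*n + 10)/(n - 3)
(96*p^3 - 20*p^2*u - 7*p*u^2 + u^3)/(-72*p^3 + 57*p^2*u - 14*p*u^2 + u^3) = (-4*p - u)/(3*p - u)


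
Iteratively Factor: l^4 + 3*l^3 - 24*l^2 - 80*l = (l - 5)*(l^3 + 8*l^2 + 16*l) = (l - 5)*(l + 4)*(l^2 + 4*l) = (l - 5)*(l + 4)^2*(l)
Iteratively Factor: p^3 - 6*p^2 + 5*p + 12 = (p - 4)*(p^2 - 2*p - 3) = (p - 4)*(p + 1)*(p - 3)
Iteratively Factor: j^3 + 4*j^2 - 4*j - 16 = (j - 2)*(j^2 + 6*j + 8) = (j - 2)*(j + 2)*(j + 4)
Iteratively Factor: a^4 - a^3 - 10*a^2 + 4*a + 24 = (a - 2)*(a^3 + a^2 - 8*a - 12) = (a - 3)*(a - 2)*(a^2 + 4*a + 4) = (a - 3)*(a - 2)*(a + 2)*(a + 2)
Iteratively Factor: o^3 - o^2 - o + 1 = (o - 1)*(o^2 - 1) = (o - 1)*(o + 1)*(o - 1)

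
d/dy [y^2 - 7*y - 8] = 2*y - 7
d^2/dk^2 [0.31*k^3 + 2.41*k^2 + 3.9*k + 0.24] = 1.86*k + 4.82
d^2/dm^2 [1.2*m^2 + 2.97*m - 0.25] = 2.40000000000000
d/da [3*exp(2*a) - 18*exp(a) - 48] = 6*(exp(a) - 3)*exp(a)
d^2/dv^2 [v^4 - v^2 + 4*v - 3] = 12*v^2 - 2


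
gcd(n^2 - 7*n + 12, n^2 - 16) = n - 4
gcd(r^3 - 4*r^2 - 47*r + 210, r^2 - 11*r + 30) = r^2 - 11*r + 30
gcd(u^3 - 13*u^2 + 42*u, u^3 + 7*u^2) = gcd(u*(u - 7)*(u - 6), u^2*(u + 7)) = u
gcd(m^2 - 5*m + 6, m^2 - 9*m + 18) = m - 3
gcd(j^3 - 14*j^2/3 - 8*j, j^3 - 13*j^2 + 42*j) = j^2 - 6*j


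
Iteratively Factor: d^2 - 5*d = (d)*(d - 5)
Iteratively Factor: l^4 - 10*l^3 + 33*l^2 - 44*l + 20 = (l - 5)*(l^3 - 5*l^2 + 8*l - 4) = (l - 5)*(l - 2)*(l^2 - 3*l + 2) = (l - 5)*(l - 2)^2*(l - 1)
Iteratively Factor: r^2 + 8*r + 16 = (r + 4)*(r + 4)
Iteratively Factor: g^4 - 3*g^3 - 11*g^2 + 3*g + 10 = (g + 1)*(g^3 - 4*g^2 - 7*g + 10) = (g + 1)*(g + 2)*(g^2 - 6*g + 5) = (g - 1)*(g + 1)*(g + 2)*(g - 5)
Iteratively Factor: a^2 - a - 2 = (a + 1)*(a - 2)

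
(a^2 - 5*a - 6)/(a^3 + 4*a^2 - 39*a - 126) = (a + 1)/(a^2 + 10*a + 21)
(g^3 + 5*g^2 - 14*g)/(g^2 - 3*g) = (g^2 + 5*g - 14)/(g - 3)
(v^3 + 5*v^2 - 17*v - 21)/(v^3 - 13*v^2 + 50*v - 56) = (v^3 + 5*v^2 - 17*v - 21)/(v^3 - 13*v^2 + 50*v - 56)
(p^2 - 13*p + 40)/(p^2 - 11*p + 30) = (p - 8)/(p - 6)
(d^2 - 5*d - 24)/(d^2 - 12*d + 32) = (d + 3)/(d - 4)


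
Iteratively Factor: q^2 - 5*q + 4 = (q - 1)*(q - 4)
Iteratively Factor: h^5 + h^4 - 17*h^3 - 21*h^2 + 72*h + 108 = (h + 2)*(h^4 - h^3 - 15*h^2 + 9*h + 54) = (h + 2)^2*(h^3 - 3*h^2 - 9*h + 27) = (h + 2)^2*(h + 3)*(h^2 - 6*h + 9) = (h - 3)*(h + 2)^2*(h + 3)*(h - 3)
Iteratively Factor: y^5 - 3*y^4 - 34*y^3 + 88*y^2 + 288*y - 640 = (y + 4)*(y^4 - 7*y^3 - 6*y^2 + 112*y - 160) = (y - 4)*(y + 4)*(y^3 - 3*y^2 - 18*y + 40) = (y - 4)*(y - 2)*(y + 4)*(y^2 - y - 20) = (y - 5)*(y - 4)*(y - 2)*(y + 4)*(y + 4)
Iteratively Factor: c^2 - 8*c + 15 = (c - 5)*(c - 3)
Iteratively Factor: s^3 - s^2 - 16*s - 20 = (s + 2)*(s^2 - 3*s - 10) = (s - 5)*(s + 2)*(s + 2)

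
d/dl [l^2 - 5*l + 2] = 2*l - 5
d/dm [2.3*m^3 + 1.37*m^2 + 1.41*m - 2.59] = 6.9*m^2 + 2.74*m + 1.41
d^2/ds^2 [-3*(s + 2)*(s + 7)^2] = -18*s - 96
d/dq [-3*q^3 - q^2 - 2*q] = -9*q^2 - 2*q - 2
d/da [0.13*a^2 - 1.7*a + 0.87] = 0.26*a - 1.7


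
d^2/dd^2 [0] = 0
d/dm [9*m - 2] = 9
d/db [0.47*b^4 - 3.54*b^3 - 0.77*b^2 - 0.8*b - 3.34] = 1.88*b^3 - 10.62*b^2 - 1.54*b - 0.8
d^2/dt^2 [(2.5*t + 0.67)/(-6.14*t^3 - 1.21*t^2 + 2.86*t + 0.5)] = (-565.494*t^5 - 414.545784*t^4 - 174.765668*t^3 - 27.392874*t^2 - 7.50478799999999*t - 4.621364)/(231.475544*t^9 + 136.849548*t^8 - 296.493846*t^7 - 182.266343*t^6 + 115.818054*t^5 + 80.176998*t^4 - 8.406856*t^3 - 11.3619*t^2 - 2.145*t - 0.125)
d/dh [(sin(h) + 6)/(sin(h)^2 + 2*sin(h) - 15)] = -(sin(h)^2 + 12*sin(h) + 27)*cos(h)/(sin(h)^2 + 2*sin(h) - 15)^2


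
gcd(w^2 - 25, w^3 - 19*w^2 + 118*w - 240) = w - 5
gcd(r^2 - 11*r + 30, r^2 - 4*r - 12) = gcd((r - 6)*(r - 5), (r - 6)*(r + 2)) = r - 6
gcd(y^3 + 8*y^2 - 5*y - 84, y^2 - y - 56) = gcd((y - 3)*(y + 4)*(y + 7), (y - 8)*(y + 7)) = y + 7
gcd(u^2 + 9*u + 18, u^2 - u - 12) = u + 3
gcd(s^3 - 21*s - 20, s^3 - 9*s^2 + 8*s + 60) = s - 5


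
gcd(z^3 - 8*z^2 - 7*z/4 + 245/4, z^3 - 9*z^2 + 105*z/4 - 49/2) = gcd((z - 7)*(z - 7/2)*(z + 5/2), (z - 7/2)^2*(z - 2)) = z - 7/2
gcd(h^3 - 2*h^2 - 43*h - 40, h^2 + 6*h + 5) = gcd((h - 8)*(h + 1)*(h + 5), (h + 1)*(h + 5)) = h^2 + 6*h + 5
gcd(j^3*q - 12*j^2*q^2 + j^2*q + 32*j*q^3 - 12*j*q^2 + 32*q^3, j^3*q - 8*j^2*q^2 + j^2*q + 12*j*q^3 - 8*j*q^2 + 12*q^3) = j*q + q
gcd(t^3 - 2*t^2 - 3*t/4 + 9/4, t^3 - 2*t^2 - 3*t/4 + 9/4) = t^3 - 2*t^2 - 3*t/4 + 9/4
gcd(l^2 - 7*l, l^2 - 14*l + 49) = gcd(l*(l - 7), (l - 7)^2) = l - 7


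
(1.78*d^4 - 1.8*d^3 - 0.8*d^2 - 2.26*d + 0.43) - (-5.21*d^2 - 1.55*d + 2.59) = 1.78*d^4 - 1.8*d^3 + 4.41*d^2 - 0.71*d - 2.16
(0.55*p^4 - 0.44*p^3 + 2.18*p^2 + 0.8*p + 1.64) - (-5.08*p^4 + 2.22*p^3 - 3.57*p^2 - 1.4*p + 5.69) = 5.63*p^4 - 2.66*p^3 + 5.75*p^2 + 2.2*p - 4.05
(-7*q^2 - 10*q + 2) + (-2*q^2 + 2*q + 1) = -9*q^2 - 8*q + 3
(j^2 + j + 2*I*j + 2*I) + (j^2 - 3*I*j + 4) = 2*j^2 + j - I*j + 4 + 2*I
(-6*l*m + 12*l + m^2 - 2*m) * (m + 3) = -6*l*m^2 - 6*l*m + 36*l + m^3 + m^2 - 6*m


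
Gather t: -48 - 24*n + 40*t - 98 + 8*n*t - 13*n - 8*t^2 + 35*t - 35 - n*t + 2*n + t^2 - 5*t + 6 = -35*n - 7*t^2 + t*(7*n + 70) - 175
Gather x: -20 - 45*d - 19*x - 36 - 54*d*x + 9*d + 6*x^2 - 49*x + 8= -36*d + 6*x^2 + x*(-54*d - 68) - 48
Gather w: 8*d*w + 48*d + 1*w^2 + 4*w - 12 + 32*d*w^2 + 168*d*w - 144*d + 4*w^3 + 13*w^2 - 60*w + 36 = -96*d + 4*w^3 + w^2*(32*d + 14) + w*(176*d - 56) + 24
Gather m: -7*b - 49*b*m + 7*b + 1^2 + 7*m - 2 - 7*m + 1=-49*b*m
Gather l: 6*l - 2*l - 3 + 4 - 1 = 4*l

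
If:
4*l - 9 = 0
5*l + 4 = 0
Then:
No Solution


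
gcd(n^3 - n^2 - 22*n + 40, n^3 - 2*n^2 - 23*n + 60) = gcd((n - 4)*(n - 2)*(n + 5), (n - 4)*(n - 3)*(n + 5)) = n^2 + n - 20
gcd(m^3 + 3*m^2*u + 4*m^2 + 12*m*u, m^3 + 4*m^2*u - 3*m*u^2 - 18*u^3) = m + 3*u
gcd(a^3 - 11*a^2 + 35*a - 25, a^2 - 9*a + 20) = a - 5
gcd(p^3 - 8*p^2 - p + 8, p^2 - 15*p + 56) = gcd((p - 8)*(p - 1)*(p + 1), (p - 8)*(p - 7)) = p - 8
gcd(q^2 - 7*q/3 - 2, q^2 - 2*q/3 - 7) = q - 3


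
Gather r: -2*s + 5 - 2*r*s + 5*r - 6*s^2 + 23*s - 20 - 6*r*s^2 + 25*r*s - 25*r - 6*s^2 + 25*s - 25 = r*(-6*s^2 + 23*s - 20) - 12*s^2 + 46*s - 40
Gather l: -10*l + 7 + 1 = 8 - 10*l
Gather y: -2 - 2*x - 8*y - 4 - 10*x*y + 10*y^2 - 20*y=-2*x + 10*y^2 + y*(-10*x - 28) - 6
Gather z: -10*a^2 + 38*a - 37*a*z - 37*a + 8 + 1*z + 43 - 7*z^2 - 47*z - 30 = -10*a^2 + a - 7*z^2 + z*(-37*a - 46) + 21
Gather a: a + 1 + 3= a + 4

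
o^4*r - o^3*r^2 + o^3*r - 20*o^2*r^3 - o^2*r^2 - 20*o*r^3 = o*(o - 5*r)*(o + 4*r)*(o*r + r)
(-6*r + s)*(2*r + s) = -12*r^2 - 4*r*s + s^2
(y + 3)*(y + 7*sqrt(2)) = y^2 + 3*y + 7*sqrt(2)*y + 21*sqrt(2)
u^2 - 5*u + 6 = (u - 3)*(u - 2)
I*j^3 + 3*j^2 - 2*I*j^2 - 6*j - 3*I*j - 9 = (j - 3)*(j - 3*I)*(I*j + I)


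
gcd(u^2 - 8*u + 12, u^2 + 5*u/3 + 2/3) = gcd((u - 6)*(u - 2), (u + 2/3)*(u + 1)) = 1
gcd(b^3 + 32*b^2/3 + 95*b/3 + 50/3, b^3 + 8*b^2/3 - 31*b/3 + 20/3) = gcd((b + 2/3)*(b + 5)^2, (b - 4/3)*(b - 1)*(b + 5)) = b + 5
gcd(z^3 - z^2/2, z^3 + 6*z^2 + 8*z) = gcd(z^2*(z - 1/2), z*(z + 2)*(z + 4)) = z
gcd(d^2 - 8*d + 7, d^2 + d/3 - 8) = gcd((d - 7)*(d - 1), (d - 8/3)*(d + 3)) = 1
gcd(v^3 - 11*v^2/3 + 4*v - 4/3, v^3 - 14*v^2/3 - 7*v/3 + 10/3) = v - 2/3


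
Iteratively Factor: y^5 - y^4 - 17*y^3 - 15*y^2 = (y + 1)*(y^4 - 2*y^3 - 15*y^2) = (y - 5)*(y + 1)*(y^3 + 3*y^2) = y*(y - 5)*(y + 1)*(y^2 + 3*y) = y^2*(y - 5)*(y + 1)*(y + 3)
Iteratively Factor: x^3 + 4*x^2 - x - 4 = (x + 1)*(x^2 + 3*x - 4) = (x + 1)*(x + 4)*(x - 1)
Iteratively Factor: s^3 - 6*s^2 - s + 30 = (s + 2)*(s^2 - 8*s + 15) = (s - 5)*(s + 2)*(s - 3)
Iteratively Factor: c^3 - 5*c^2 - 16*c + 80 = (c - 5)*(c^2 - 16) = (c - 5)*(c + 4)*(c - 4)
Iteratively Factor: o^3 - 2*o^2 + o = (o)*(o^2 - 2*o + 1) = o*(o - 1)*(o - 1)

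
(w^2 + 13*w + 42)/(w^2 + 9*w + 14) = (w + 6)/(w + 2)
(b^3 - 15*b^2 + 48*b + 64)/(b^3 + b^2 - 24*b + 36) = (b^3 - 15*b^2 + 48*b + 64)/(b^3 + b^2 - 24*b + 36)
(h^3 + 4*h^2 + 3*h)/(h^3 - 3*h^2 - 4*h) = (h + 3)/(h - 4)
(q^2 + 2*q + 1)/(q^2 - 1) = (q + 1)/(q - 1)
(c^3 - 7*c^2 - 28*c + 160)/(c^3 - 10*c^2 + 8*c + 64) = (c + 5)/(c + 2)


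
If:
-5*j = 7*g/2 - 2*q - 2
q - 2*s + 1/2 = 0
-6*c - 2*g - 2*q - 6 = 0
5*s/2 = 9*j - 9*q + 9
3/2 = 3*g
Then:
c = -214/133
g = 1/2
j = 309/532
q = 353/266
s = 243/266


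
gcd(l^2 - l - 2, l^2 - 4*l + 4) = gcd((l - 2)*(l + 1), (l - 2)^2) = l - 2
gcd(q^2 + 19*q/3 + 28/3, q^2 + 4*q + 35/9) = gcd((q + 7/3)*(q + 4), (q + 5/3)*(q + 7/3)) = q + 7/3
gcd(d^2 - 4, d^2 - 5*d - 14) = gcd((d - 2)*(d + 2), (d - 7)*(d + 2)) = d + 2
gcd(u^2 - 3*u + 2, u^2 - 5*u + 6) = u - 2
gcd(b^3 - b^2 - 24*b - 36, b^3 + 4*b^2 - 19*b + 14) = 1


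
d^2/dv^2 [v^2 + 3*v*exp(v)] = 3*v*exp(v) + 6*exp(v) + 2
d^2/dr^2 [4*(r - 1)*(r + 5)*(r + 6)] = 24*r + 80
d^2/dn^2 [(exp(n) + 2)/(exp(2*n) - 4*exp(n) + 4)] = (exp(2*n) + 16*exp(n) + 12)*exp(n)/(exp(4*n) - 8*exp(3*n) + 24*exp(2*n) - 32*exp(n) + 16)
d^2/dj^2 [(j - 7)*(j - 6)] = 2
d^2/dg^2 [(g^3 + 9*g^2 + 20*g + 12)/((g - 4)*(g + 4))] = 24*(3*g^3 + 39*g^2 + 144*g + 208)/(g^6 - 48*g^4 + 768*g^2 - 4096)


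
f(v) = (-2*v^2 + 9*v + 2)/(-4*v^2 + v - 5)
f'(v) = (9 - 4*v)/(-4*v^2 + v - 5) + (8*v - 1)*(-2*v^2 + 9*v + 2)/(-4*v^2 + v - 5)^2 = (34*v^2 + 36*v - 47)/(16*v^4 - 8*v^3 + 41*v^2 - 10*v + 25)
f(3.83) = -0.12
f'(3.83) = 0.16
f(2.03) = -0.62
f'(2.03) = 0.44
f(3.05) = -0.28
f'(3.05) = 0.25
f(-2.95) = 0.98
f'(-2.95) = 0.08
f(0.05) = -0.49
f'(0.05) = -1.83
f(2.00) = -0.63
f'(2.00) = 0.45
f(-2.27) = 1.03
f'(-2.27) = 0.06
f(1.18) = -1.05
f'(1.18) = 0.49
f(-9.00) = 0.71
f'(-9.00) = 0.02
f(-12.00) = 0.66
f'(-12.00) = 0.01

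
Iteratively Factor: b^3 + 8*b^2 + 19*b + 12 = (b + 3)*(b^2 + 5*b + 4) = (b + 1)*(b + 3)*(b + 4)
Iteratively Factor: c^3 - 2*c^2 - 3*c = (c + 1)*(c^2 - 3*c) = c*(c + 1)*(c - 3)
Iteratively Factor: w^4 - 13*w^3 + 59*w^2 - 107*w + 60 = (w - 4)*(w^3 - 9*w^2 + 23*w - 15) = (w - 4)*(w - 3)*(w^2 - 6*w + 5) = (w - 4)*(w - 3)*(w - 1)*(w - 5)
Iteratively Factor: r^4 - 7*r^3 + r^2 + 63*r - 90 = (r - 2)*(r^3 - 5*r^2 - 9*r + 45) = (r - 2)*(r + 3)*(r^2 - 8*r + 15) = (r - 3)*(r - 2)*(r + 3)*(r - 5)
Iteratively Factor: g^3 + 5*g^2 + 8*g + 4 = (g + 2)*(g^2 + 3*g + 2) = (g + 2)^2*(g + 1)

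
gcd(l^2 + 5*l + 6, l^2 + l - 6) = l + 3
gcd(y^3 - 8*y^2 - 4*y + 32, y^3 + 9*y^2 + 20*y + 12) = y + 2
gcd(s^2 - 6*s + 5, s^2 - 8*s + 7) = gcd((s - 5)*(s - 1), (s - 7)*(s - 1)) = s - 1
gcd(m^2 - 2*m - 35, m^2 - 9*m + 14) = m - 7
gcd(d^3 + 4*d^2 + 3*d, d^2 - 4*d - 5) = d + 1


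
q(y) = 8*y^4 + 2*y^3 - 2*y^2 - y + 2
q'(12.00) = 56111.00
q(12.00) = 169046.00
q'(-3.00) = -799.00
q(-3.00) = 581.00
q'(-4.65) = -3070.09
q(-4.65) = 3502.58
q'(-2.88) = -704.13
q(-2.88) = 490.89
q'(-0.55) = -2.31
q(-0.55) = 2.34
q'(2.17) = 345.56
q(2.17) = 188.24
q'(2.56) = 564.95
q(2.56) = 363.48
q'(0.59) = 5.30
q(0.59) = 2.09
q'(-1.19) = -41.67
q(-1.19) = 13.03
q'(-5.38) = -4788.88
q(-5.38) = 6340.28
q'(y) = 32*y^3 + 6*y^2 - 4*y - 1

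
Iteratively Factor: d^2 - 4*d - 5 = (d - 5)*(d + 1)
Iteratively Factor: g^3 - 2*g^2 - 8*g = (g)*(g^2 - 2*g - 8) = g*(g + 2)*(g - 4)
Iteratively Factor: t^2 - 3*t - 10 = (t - 5)*(t + 2)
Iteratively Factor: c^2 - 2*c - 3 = (c + 1)*(c - 3)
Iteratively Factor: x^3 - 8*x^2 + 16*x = (x - 4)*(x^2 - 4*x) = x*(x - 4)*(x - 4)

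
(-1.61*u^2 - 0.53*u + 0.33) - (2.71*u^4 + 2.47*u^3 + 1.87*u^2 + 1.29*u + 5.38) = -2.71*u^4 - 2.47*u^3 - 3.48*u^2 - 1.82*u - 5.05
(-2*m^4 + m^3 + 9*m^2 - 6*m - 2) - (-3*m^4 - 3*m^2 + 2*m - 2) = m^4 + m^3 + 12*m^2 - 8*m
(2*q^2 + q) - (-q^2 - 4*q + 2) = 3*q^2 + 5*q - 2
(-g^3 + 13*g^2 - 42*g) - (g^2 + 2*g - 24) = -g^3 + 12*g^2 - 44*g + 24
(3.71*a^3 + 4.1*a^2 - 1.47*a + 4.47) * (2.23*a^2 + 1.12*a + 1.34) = 8.2733*a^5 + 13.2982*a^4 + 6.2853*a^3 + 13.8157*a^2 + 3.0366*a + 5.9898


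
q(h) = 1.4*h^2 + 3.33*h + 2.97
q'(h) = 2.8*h + 3.33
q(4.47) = 45.83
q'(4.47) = 15.85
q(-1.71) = 1.37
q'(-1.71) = -1.46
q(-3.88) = 11.13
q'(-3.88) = -7.53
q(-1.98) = 1.87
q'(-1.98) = -2.21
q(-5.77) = 30.37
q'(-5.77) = -12.83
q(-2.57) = 3.66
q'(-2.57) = -3.87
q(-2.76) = 4.44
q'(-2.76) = -4.40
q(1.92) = 14.52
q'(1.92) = 8.71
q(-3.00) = 5.58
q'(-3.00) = -5.07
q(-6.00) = 33.39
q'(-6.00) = -13.47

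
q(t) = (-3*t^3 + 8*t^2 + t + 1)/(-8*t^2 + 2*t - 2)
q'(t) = (16*t - 2)*(-3*t^3 + 8*t^2 + t + 1)/(-8*t^2 + 2*t - 2)^2 + (-9*t^2 + 16*t + 1)/(-8*t^2 + 2*t - 2) = (12*t^4 - 6*t^3 + 21*t^2 - 8*t - 2)/(2*(16*t^4 - 8*t^3 + 9*t^2 - 2*t + 1))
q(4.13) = 0.54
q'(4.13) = 0.40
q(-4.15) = -2.36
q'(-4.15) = 0.40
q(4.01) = 0.49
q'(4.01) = 0.40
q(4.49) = 0.68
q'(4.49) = 0.40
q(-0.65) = -0.68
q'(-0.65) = 0.71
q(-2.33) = -1.60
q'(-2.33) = 0.45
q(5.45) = 1.06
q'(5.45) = 0.39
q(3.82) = 0.41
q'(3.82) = 0.40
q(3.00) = 0.07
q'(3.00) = 0.42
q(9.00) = 2.42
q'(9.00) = 0.38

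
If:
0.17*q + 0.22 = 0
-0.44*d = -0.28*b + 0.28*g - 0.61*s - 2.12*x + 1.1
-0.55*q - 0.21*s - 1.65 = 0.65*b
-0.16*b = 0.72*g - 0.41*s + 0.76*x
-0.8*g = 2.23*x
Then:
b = 0.872609130289903*x - 1.28182762608542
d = 3.4028668474145*x - 4.00920281474802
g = -2.7875*x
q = -1.29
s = -2.70093302232589*x - 0.500225415057726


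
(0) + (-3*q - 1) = -3*q - 1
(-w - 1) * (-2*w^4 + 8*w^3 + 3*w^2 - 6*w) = 2*w^5 - 6*w^4 - 11*w^3 + 3*w^2 + 6*w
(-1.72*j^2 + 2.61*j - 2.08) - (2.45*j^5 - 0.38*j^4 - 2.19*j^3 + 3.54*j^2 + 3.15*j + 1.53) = -2.45*j^5 + 0.38*j^4 + 2.19*j^3 - 5.26*j^2 - 0.54*j - 3.61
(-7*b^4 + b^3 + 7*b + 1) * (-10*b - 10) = 70*b^5 + 60*b^4 - 10*b^3 - 70*b^2 - 80*b - 10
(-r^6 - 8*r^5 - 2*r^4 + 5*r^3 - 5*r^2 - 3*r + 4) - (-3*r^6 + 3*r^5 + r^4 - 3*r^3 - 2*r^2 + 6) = 2*r^6 - 11*r^5 - 3*r^4 + 8*r^3 - 3*r^2 - 3*r - 2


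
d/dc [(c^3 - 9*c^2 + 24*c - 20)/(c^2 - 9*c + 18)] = (c^4 - 18*c^3 + 111*c^2 - 284*c + 252)/(c^4 - 18*c^3 + 117*c^2 - 324*c + 324)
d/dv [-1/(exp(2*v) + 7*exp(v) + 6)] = (2*exp(v) + 7)*exp(v)/(exp(2*v) + 7*exp(v) + 6)^2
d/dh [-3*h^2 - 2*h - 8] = -6*h - 2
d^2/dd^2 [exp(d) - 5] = exp(d)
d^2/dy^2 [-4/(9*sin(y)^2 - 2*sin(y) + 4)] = 8*(162*sin(y)^4 - 27*sin(y)^3 - 313*sin(y)^2 + 58*sin(y) + 32)/(9*sin(y)^2 - 2*sin(y) + 4)^3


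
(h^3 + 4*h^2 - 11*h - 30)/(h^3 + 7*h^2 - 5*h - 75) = (h + 2)/(h + 5)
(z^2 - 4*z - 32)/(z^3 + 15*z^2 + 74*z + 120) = (z - 8)/(z^2 + 11*z + 30)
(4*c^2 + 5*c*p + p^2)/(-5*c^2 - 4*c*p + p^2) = (4*c + p)/(-5*c + p)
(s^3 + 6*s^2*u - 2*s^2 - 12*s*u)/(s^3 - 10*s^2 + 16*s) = (s + 6*u)/(s - 8)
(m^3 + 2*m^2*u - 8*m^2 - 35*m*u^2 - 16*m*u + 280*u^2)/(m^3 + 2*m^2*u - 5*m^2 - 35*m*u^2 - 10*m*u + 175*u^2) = (m - 8)/(m - 5)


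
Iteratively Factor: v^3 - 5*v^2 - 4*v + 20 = (v + 2)*(v^2 - 7*v + 10) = (v - 2)*(v + 2)*(v - 5)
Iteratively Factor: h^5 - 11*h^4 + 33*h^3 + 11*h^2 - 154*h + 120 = (h + 2)*(h^4 - 13*h^3 + 59*h^2 - 107*h + 60) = (h - 3)*(h + 2)*(h^3 - 10*h^2 + 29*h - 20) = (h - 5)*(h - 3)*(h + 2)*(h^2 - 5*h + 4) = (h - 5)*(h - 3)*(h - 1)*(h + 2)*(h - 4)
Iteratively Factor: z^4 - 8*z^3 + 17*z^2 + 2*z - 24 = (z - 2)*(z^3 - 6*z^2 + 5*z + 12) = (z - 3)*(z - 2)*(z^2 - 3*z - 4) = (z - 3)*(z - 2)*(z + 1)*(z - 4)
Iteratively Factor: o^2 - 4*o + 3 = (o - 3)*(o - 1)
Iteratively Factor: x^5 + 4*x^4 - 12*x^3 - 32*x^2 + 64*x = (x - 2)*(x^4 + 6*x^3 - 32*x) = x*(x - 2)*(x^3 + 6*x^2 - 32) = x*(x - 2)^2*(x^2 + 8*x + 16) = x*(x - 2)^2*(x + 4)*(x + 4)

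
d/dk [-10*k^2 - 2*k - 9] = -20*k - 2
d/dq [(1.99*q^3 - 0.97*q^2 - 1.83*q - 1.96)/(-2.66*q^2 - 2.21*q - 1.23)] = (-5.2934*q^4 - 8.7958*q^3 - 10.0672*q^2 - 8.041*q - 2.0807)/(7.0756*q^4 + 11.7572*q^3 + 11.4277*q^2 + 5.4366*q + 1.5129)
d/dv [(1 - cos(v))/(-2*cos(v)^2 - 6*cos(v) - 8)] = (cos(v)^2 - 2*cos(v) - 7)*sin(v)/(2*(cos(v)^2 + 3*cos(v) + 4)^2)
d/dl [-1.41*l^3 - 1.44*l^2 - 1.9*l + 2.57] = -4.23*l^2 - 2.88*l - 1.9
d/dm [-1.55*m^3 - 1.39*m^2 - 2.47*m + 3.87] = -4.65*m^2 - 2.78*m - 2.47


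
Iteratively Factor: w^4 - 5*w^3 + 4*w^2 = (w - 4)*(w^3 - w^2) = w*(w - 4)*(w^2 - w) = w^2*(w - 4)*(w - 1)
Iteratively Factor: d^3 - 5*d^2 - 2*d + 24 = (d + 2)*(d^2 - 7*d + 12) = (d - 3)*(d + 2)*(d - 4)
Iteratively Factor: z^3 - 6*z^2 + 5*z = (z - 5)*(z^2 - z) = z*(z - 5)*(z - 1)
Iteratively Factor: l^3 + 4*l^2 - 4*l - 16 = (l - 2)*(l^2 + 6*l + 8) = (l - 2)*(l + 2)*(l + 4)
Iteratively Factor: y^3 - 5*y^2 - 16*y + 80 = (y - 5)*(y^2 - 16) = (y - 5)*(y - 4)*(y + 4)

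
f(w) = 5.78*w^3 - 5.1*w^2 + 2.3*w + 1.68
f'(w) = 17.34*w^2 - 10.2*w + 2.3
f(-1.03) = -12.42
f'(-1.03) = 31.20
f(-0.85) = -7.51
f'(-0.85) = 23.50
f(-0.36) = -0.08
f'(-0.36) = 8.22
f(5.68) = 909.39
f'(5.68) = 503.79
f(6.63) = 1477.24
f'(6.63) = 696.89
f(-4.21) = -529.69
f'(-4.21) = 352.58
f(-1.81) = -53.47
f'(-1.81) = 77.57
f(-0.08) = 1.46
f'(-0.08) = 3.23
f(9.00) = 3822.90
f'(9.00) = 1315.04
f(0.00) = 1.68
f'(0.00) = 2.30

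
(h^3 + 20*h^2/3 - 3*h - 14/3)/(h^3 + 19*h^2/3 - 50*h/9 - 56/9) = 3*(h - 1)/(3*h - 4)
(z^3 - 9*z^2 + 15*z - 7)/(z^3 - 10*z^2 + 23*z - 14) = (z - 1)/(z - 2)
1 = 1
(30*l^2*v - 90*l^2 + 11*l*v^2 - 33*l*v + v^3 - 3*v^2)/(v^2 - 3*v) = 30*l^2/v + 11*l + v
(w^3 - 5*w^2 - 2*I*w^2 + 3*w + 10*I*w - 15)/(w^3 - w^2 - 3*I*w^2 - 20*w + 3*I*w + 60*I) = (w + I)/(w + 4)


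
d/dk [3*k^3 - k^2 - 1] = k*(9*k - 2)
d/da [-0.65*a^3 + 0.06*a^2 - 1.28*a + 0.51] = -1.95*a^2 + 0.12*a - 1.28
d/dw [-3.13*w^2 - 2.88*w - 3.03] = -6.26*w - 2.88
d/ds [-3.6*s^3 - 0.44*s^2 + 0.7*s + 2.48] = -10.8*s^2 - 0.88*s + 0.7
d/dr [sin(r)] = cos(r)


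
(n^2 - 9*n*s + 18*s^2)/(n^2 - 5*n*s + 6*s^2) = (-n + 6*s)/(-n + 2*s)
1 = 1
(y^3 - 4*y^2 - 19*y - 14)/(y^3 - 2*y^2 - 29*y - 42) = (y + 1)/(y + 3)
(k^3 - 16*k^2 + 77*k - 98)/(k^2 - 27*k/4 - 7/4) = 4*(k^2 - 9*k + 14)/(4*k + 1)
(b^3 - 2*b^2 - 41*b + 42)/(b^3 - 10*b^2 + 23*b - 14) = (b + 6)/(b - 2)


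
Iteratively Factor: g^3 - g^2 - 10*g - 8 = (g + 2)*(g^2 - 3*g - 4) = (g + 1)*(g + 2)*(g - 4)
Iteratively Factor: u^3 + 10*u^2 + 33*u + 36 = (u + 4)*(u^2 + 6*u + 9) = (u + 3)*(u + 4)*(u + 3)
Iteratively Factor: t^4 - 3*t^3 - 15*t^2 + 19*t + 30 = (t - 5)*(t^3 + 2*t^2 - 5*t - 6) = (t - 5)*(t - 2)*(t^2 + 4*t + 3) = (t - 5)*(t - 2)*(t + 3)*(t + 1)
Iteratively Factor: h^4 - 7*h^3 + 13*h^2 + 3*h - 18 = (h + 1)*(h^3 - 8*h^2 + 21*h - 18) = (h - 3)*(h + 1)*(h^2 - 5*h + 6) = (h - 3)*(h - 2)*(h + 1)*(h - 3)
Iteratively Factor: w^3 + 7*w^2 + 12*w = (w + 4)*(w^2 + 3*w) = (w + 3)*(w + 4)*(w)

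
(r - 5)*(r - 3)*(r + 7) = r^3 - r^2 - 41*r + 105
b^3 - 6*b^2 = b^2*(b - 6)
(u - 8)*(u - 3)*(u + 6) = u^3 - 5*u^2 - 42*u + 144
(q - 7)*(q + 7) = q^2 - 49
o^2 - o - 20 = (o - 5)*(o + 4)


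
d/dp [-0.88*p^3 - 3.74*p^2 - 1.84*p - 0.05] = -2.64*p^2 - 7.48*p - 1.84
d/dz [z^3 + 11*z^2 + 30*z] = 3*z^2 + 22*z + 30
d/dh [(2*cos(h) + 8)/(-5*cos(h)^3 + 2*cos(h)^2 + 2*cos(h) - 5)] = 2*(-6*sin(h) + 22*sin(2*h) - 58*sin(3*h) - 5*sin(4*h))/((cos(h) + 1)^2*(14*cos(h) - 5*cos(2*h) - 15)^2)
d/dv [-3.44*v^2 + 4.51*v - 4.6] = 4.51 - 6.88*v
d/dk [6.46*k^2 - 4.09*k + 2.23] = 12.92*k - 4.09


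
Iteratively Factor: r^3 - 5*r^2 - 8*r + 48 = (r + 3)*(r^2 - 8*r + 16) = (r - 4)*(r + 3)*(r - 4)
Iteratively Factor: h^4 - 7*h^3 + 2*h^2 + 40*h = (h - 4)*(h^3 - 3*h^2 - 10*h) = (h - 5)*(h - 4)*(h^2 + 2*h) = (h - 5)*(h - 4)*(h + 2)*(h)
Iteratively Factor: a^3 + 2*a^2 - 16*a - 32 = (a + 4)*(a^2 - 2*a - 8) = (a + 2)*(a + 4)*(a - 4)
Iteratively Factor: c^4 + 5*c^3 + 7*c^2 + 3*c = (c + 1)*(c^3 + 4*c^2 + 3*c) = (c + 1)*(c + 3)*(c^2 + c) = (c + 1)^2*(c + 3)*(c)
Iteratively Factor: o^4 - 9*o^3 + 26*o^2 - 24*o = (o - 3)*(o^3 - 6*o^2 + 8*o) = o*(o - 3)*(o^2 - 6*o + 8) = o*(o - 3)*(o - 2)*(o - 4)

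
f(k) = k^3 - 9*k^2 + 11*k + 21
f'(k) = 3*k^2 - 18*k + 11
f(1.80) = 17.47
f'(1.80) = -11.68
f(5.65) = -23.79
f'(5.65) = 5.07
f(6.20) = -18.43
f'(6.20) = 14.72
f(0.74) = 24.62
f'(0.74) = -0.68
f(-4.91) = -368.35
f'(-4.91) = 171.70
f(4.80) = -22.97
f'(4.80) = -6.28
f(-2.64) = -89.17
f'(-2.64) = 79.43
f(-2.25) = -60.70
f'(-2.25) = 66.69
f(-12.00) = -3135.00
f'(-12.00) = 659.00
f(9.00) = 120.00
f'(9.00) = 92.00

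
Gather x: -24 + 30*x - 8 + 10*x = 40*x - 32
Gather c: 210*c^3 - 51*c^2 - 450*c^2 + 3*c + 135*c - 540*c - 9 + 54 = 210*c^3 - 501*c^2 - 402*c + 45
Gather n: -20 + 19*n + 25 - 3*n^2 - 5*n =-3*n^2 + 14*n + 5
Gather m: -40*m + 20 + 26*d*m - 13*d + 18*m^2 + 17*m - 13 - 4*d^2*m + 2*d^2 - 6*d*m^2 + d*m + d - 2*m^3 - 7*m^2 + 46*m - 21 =2*d^2 - 12*d - 2*m^3 + m^2*(11 - 6*d) + m*(-4*d^2 + 27*d + 23) - 14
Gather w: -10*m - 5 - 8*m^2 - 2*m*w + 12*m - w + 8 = -8*m^2 + 2*m + w*(-2*m - 1) + 3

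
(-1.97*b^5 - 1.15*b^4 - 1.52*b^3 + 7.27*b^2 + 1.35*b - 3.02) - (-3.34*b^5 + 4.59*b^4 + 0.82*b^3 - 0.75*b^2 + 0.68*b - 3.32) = 1.37*b^5 - 5.74*b^4 - 2.34*b^3 + 8.02*b^2 + 0.67*b + 0.3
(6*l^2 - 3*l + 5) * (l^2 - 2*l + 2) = 6*l^4 - 15*l^3 + 23*l^2 - 16*l + 10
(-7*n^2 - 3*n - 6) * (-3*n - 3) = 21*n^3 + 30*n^2 + 27*n + 18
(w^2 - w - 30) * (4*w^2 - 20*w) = 4*w^4 - 24*w^3 - 100*w^2 + 600*w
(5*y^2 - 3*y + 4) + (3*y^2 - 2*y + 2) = 8*y^2 - 5*y + 6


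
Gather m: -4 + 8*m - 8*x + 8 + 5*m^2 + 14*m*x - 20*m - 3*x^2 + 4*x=5*m^2 + m*(14*x - 12) - 3*x^2 - 4*x + 4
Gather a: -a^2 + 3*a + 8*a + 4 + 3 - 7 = -a^2 + 11*a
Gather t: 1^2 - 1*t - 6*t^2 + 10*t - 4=-6*t^2 + 9*t - 3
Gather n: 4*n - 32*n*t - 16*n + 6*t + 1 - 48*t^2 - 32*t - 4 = n*(-32*t - 12) - 48*t^2 - 26*t - 3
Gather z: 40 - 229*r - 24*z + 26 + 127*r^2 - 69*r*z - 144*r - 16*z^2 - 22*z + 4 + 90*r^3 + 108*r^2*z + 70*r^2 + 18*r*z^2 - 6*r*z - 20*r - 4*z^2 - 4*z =90*r^3 + 197*r^2 - 393*r + z^2*(18*r - 20) + z*(108*r^2 - 75*r - 50) + 70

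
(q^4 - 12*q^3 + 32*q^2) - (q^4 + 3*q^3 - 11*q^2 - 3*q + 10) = -15*q^3 + 43*q^2 + 3*q - 10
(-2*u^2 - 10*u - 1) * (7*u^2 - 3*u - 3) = -14*u^4 - 64*u^3 + 29*u^2 + 33*u + 3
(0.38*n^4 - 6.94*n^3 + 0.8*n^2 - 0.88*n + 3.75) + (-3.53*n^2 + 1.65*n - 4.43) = 0.38*n^4 - 6.94*n^3 - 2.73*n^2 + 0.77*n - 0.68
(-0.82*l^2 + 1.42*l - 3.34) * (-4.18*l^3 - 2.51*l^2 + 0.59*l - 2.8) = 3.4276*l^5 - 3.8774*l^4 + 9.9132*l^3 + 11.5172*l^2 - 5.9466*l + 9.352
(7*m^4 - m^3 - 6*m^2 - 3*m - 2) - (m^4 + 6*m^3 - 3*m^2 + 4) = 6*m^4 - 7*m^3 - 3*m^2 - 3*m - 6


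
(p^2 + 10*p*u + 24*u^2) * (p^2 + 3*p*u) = p^4 + 13*p^3*u + 54*p^2*u^2 + 72*p*u^3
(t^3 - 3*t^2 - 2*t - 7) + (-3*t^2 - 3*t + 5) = t^3 - 6*t^2 - 5*t - 2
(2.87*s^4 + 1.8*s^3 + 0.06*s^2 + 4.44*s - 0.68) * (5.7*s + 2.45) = 16.359*s^5 + 17.2915*s^4 + 4.752*s^3 + 25.455*s^2 + 7.002*s - 1.666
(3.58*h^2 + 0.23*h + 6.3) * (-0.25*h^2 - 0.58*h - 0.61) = -0.895*h^4 - 2.1339*h^3 - 3.8922*h^2 - 3.7943*h - 3.843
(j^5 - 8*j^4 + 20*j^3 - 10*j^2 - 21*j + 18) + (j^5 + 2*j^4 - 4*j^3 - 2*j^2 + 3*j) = 2*j^5 - 6*j^4 + 16*j^3 - 12*j^2 - 18*j + 18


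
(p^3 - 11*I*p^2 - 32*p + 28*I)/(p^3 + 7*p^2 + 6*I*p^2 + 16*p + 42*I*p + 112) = (p^2 - 9*I*p - 14)/(p^2 + p*(7 + 8*I) + 56*I)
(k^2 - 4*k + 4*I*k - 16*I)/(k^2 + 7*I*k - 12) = (k - 4)/(k + 3*I)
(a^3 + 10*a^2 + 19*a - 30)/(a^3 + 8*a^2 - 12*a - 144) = (a^2 + 4*a - 5)/(a^2 + 2*a - 24)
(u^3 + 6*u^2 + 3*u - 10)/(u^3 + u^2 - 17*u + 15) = (u + 2)/(u - 3)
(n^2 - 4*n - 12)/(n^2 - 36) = (n + 2)/(n + 6)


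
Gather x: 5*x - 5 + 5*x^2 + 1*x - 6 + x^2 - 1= 6*x^2 + 6*x - 12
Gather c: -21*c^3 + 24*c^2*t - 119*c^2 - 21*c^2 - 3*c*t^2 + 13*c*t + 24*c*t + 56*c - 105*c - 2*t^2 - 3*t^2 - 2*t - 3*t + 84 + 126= -21*c^3 + c^2*(24*t - 140) + c*(-3*t^2 + 37*t - 49) - 5*t^2 - 5*t + 210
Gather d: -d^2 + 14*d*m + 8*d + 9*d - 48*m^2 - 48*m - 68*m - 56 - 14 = -d^2 + d*(14*m + 17) - 48*m^2 - 116*m - 70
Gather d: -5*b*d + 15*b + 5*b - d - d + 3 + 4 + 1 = 20*b + d*(-5*b - 2) + 8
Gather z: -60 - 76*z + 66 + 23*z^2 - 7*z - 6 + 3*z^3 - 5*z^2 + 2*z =3*z^3 + 18*z^2 - 81*z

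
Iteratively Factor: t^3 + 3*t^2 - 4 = (t + 2)*(t^2 + t - 2) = (t - 1)*(t + 2)*(t + 2)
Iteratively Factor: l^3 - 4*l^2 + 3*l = (l)*(l^2 - 4*l + 3) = l*(l - 3)*(l - 1)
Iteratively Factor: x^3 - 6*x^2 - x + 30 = (x - 5)*(x^2 - x - 6) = (x - 5)*(x - 3)*(x + 2)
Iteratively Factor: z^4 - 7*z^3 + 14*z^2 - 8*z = (z - 2)*(z^3 - 5*z^2 + 4*z) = (z - 4)*(z - 2)*(z^2 - z) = (z - 4)*(z - 2)*(z - 1)*(z)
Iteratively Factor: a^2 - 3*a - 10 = (a - 5)*(a + 2)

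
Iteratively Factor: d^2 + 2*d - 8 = (d - 2)*(d + 4)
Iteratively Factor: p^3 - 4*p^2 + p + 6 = (p - 2)*(p^2 - 2*p - 3) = (p - 2)*(p + 1)*(p - 3)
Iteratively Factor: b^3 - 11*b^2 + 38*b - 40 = (b - 2)*(b^2 - 9*b + 20) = (b - 5)*(b - 2)*(b - 4)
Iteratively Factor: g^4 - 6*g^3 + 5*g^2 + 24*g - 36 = (g - 3)*(g^3 - 3*g^2 - 4*g + 12) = (g - 3)^2*(g^2 - 4) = (g - 3)^2*(g - 2)*(g + 2)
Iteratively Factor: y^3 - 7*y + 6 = (y - 1)*(y^2 + y - 6) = (y - 2)*(y - 1)*(y + 3)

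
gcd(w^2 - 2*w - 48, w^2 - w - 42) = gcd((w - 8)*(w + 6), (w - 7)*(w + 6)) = w + 6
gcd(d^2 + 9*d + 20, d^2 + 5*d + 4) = d + 4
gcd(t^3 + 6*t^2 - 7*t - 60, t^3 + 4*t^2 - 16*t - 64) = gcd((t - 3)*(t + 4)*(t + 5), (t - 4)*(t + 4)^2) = t + 4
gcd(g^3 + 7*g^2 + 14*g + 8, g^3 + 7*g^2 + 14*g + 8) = g^3 + 7*g^2 + 14*g + 8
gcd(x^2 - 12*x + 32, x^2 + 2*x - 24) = x - 4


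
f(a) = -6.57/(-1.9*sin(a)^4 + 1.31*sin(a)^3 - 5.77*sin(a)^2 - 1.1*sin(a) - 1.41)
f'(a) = -6.57*(7.6*sin(a)^3*cos(a) - 3.93*sin(a)^2*cos(a) + 11.54*sin(a)*cos(a) + 1.1*cos(a))/(-1.9*sin(a)^4 + 1.31*sin(a)^3 - 5.77*sin(a)^2 - 1.1*sin(a) - 1.41)^2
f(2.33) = 1.25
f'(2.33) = 1.68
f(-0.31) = 3.95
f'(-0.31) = 6.77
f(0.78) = 1.30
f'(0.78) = -1.82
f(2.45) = 1.48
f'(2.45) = 2.27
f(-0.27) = 4.21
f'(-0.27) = 6.24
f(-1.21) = 0.83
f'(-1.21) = 0.71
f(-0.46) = 2.92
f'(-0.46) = 6.37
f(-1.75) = 0.73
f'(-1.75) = -0.31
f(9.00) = 2.34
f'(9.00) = 4.35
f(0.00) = 4.66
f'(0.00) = -3.64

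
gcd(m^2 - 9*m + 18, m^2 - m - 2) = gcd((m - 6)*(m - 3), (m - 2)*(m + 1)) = 1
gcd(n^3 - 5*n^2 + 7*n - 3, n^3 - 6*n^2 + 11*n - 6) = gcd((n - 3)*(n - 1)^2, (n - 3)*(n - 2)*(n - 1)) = n^2 - 4*n + 3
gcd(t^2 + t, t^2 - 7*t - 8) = t + 1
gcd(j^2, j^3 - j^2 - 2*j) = j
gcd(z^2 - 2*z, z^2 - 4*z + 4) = z - 2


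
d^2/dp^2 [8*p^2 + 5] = 16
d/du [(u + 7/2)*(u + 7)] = 2*u + 21/2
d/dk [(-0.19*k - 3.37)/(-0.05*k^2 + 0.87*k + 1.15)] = (-0.0095*k^2 - 0.337*k + 2.7134)/(0.0025*k^4 - 0.087*k^3 + 0.6419*k^2 + 2.001*k + 1.3225)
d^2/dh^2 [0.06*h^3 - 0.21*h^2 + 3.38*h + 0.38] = 0.36*h - 0.42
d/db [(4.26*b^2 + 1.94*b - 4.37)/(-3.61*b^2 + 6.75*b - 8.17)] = (35.7584*b^2 - 101.1598*b + 13.6477)/(13.0321*b^4 - 48.735*b^3 + 104.5499*b^2 - 110.295*b + 66.7489)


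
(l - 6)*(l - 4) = l^2 - 10*l + 24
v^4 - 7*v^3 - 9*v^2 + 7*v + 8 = (v - 8)*(v - 1)*(v + 1)^2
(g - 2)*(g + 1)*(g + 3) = g^3 + 2*g^2 - 5*g - 6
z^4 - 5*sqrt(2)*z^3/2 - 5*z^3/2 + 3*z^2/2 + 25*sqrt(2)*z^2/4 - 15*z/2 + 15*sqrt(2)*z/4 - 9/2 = (z - 3)*(z + 1/2)*(z - 3*sqrt(2)/2)*(z - sqrt(2))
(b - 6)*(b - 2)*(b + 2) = b^3 - 6*b^2 - 4*b + 24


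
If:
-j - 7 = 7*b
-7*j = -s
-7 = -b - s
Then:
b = -7/6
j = 7/6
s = 49/6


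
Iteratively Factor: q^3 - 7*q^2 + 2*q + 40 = (q - 4)*(q^2 - 3*q - 10) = (q - 5)*(q - 4)*(q + 2)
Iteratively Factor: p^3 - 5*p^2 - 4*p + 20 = (p - 5)*(p^2 - 4) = (p - 5)*(p - 2)*(p + 2)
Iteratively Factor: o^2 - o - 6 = (o - 3)*(o + 2)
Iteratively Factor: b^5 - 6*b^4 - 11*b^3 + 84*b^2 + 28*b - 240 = (b - 4)*(b^4 - 2*b^3 - 19*b^2 + 8*b + 60) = (b - 4)*(b - 2)*(b^3 - 19*b - 30) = (b - 4)*(b - 2)*(b + 3)*(b^2 - 3*b - 10) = (b - 5)*(b - 4)*(b - 2)*(b + 3)*(b + 2)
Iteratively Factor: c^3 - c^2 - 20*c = (c)*(c^2 - c - 20) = c*(c + 4)*(c - 5)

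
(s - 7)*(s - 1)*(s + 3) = s^3 - 5*s^2 - 17*s + 21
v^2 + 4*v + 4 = (v + 2)^2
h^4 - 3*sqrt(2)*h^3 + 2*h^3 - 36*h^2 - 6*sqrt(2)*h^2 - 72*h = h*(h + 2)*(h - 6*sqrt(2))*(h + 3*sqrt(2))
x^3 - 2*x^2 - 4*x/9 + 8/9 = (x - 2)*(x - 2/3)*(x + 2/3)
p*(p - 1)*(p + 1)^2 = p^4 + p^3 - p^2 - p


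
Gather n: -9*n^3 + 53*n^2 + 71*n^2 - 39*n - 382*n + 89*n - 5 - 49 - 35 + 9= -9*n^3 + 124*n^2 - 332*n - 80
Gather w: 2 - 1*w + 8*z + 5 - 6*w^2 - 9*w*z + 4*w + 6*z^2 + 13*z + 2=-6*w^2 + w*(3 - 9*z) + 6*z^2 + 21*z + 9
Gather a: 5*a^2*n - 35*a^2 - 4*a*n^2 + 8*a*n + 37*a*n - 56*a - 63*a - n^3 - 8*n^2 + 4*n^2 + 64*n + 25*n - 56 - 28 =a^2*(5*n - 35) + a*(-4*n^2 + 45*n - 119) - n^3 - 4*n^2 + 89*n - 84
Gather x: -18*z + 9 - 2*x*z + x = x*(1 - 2*z) - 18*z + 9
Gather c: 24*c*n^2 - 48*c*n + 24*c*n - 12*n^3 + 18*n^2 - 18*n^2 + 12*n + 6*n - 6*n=c*(24*n^2 - 24*n) - 12*n^3 + 12*n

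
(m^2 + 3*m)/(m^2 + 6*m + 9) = m/(m + 3)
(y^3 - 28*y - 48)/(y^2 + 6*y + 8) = y - 6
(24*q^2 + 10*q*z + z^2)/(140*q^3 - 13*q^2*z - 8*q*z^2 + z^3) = (6*q + z)/(35*q^2 - 12*q*z + z^2)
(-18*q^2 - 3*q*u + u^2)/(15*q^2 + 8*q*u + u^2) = (-6*q + u)/(5*q + u)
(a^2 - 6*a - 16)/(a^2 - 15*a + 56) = (a + 2)/(a - 7)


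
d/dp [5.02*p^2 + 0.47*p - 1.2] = 10.04*p + 0.47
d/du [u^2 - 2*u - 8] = 2*u - 2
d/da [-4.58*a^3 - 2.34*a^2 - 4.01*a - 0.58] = -13.74*a^2 - 4.68*a - 4.01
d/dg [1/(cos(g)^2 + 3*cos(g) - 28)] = (2*cos(g) + 3)*sin(g)/(cos(g)^2 + 3*cos(g) - 28)^2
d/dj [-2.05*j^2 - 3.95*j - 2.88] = -4.1*j - 3.95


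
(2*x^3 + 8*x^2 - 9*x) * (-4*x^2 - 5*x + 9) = -8*x^5 - 42*x^4 + 14*x^3 + 117*x^2 - 81*x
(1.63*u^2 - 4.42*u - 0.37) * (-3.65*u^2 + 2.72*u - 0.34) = -5.9495*u^4 + 20.5666*u^3 - 11.2261*u^2 + 0.4964*u + 0.1258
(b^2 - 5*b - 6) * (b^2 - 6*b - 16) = b^4 - 11*b^3 + 8*b^2 + 116*b + 96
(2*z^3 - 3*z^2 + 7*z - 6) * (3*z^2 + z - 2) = 6*z^5 - 7*z^4 + 14*z^3 - 5*z^2 - 20*z + 12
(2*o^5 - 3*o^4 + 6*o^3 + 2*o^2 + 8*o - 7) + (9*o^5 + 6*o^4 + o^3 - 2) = 11*o^5 + 3*o^4 + 7*o^3 + 2*o^2 + 8*o - 9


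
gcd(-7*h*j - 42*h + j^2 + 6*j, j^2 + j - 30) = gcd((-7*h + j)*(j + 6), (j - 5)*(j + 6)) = j + 6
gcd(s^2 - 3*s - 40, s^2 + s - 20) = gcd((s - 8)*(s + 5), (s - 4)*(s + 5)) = s + 5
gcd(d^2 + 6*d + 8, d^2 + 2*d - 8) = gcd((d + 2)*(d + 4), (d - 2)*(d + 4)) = d + 4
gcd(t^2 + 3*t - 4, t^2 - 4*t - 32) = t + 4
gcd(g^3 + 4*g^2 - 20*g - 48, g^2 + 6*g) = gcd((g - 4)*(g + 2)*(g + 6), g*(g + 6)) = g + 6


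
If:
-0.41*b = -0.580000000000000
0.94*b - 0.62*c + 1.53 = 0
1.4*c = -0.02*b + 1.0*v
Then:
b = 1.41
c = 4.61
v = 6.49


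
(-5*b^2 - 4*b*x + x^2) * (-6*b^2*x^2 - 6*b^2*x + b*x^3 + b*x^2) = 30*b^4*x^2 + 30*b^4*x + 19*b^3*x^3 + 19*b^3*x^2 - 10*b^2*x^4 - 10*b^2*x^3 + b*x^5 + b*x^4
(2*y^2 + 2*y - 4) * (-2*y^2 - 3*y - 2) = -4*y^4 - 10*y^3 - 2*y^2 + 8*y + 8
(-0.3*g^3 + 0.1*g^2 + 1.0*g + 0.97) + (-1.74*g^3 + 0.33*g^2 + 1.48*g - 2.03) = -2.04*g^3 + 0.43*g^2 + 2.48*g - 1.06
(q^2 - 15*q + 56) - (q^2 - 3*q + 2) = 54 - 12*q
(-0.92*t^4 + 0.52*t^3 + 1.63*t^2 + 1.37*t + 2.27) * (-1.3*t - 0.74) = 1.196*t^5 + 0.00480000000000003*t^4 - 2.5038*t^3 - 2.9872*t^2 - 3.9648*t - 1.6798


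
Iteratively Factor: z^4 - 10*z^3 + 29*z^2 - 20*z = (z)*(z^3 - 10*z^2 + 29*z - 20) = z*(z - 1)*(z^2 - 9*z + 20) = z*(z - 5)*(z - 1)*(z - 4)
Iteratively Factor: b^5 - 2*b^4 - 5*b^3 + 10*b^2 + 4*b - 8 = (b - 2)*(b^4 - 5*b^2 + 4) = (b - 2)*(b - 1)*(b^3 + b^2 - 4*b - 4) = (b - 2)*(b - 1)*(b + 1)*(b^2 - 4) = (b - 2)^2*(b - 1)*(b + 1)*(b + 2)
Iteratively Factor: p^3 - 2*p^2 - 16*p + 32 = (p - 2)*(p^2 - 16) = (p - 4)*(p - 2)*(p + 4)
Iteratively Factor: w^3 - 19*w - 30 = (w - 5)*(w^2 + 5*w + 6) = (w - 5)*(w + 2)*(w + 3)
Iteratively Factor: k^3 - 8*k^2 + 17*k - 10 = (k - 5)*(k^2 - 3*k + 2) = (k - 5)*(k - 1)*(k - 2)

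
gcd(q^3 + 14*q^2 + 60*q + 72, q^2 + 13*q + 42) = q + 6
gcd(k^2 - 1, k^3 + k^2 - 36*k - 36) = k + 1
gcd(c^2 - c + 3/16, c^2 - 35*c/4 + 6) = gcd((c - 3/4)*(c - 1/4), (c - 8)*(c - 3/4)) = c - 3/4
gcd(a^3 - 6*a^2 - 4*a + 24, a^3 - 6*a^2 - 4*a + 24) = a^3 - 6*a^2 - 4*a + 24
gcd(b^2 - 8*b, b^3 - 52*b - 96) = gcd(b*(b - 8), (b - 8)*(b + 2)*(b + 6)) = b - 8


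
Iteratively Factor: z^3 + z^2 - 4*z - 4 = (z - 2)*(z^2 + 3*z + 2) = (z - 2)*(z + 1)*(z + 2)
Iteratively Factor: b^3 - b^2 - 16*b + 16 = (b - 4)*(b^2 + 3*b - 4) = (b - 4)*(b + 4)*(b - 1)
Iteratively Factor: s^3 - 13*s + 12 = (s - 1)*(s^2 + s - 12) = (s - 1)*(s + 4)*(s - 3)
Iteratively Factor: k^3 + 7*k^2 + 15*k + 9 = (k + 3)*(k^2 + 4*k + 3) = (k + 1)*(k + 3)*(k + 3)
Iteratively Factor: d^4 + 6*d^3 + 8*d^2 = (d + 2)*(d^3 + 4*d^2) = d*(d + 2)*(d^2 + 4*d) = d*(d + 2)*(d + 4)*(d)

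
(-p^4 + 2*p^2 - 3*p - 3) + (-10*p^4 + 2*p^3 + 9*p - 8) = -11*p^4 + 2*p^3 + 2*p^2 + 6*p - 11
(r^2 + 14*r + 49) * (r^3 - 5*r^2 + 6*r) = r^5 + 9*r^4 - 15*r^3 - 161*r^2 + 294*r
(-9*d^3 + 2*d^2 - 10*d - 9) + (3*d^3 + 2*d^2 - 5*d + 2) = -6*d^3 + 4*d^2 - 15*d - 7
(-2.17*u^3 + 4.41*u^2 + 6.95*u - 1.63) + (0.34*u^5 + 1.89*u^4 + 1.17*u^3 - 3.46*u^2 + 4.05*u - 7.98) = 0.34*u^5 + 1.89*u^4 - 1.0*u^3 + 0.95*u^2 + 11.0*u - 9.61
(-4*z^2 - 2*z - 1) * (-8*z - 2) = 32*z^3 + 24*z^2 + 12*z + 2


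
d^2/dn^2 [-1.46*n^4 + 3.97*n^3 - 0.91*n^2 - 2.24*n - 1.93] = -17.52*n^2 + 23.82*n - 1.82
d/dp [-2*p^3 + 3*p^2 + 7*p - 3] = -6*p^2 + 6*p + 7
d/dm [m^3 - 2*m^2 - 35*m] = 3*m^2 - 4*m - 35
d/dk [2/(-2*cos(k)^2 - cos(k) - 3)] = -2*(4*cos(k) + 1)*sin(k)/(cos(k) + cos(2*k) + 4)^2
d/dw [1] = 0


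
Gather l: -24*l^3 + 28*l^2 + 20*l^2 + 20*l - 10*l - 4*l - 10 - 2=-24*l^3 + 48*l^2 + 6*l - 12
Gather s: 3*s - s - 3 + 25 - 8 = 2*s + 14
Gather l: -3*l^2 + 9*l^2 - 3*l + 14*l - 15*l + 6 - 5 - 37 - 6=6*l^2 - 4*l - 42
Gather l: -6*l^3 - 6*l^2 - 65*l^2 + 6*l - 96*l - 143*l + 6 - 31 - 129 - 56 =-6*l^3 - 71*l^2 - 233*l - 210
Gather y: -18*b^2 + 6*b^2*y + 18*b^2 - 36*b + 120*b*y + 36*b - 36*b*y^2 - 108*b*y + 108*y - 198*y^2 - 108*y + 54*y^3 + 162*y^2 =54*y^3 + y^2*(-36*b - 36) + y*(6*b^2 + 12*b)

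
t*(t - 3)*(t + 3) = t^3 - 9*t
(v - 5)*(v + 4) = v^2 - v - 20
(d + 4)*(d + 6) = d^2 + 10*d + 24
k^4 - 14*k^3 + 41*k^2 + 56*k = k*(k - 8)*(k - 7)*(k + 1)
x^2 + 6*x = x*(x + 6)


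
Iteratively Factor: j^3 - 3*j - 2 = (j + 1)*(j^2 - j - 2) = (j + 1)^2*(j - 2)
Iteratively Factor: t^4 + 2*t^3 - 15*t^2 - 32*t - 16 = (t - 4)*(t^3 + 6*t^2 + 9*t + 4) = (t - 4)*(t + 1)*(t^2 + 5*t + 4) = (t - 4)*(t + 1)^2*(t + 4)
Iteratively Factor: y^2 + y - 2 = (y - 1)*(y + 2)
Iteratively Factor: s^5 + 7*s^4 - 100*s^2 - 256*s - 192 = (s + 2)*(s^4 + 5*s^3 - 10*s^2 - 80*s - 96) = (s + 2)^2*(s^3 + 3*s^2 - 16*s - 48) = (s + 2)^2*(s + 3)*(s^2 - 16) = (s + 2)^2*(s + 3)*(s + 4)*(s - 4)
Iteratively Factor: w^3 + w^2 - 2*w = (w - 1)*(w^2 + 2*w) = w*(w - 1)*(w + 2)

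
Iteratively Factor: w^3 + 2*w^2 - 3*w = (w)*(w^2 + 2*w - 3) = w*(w - 1)*(w + 3)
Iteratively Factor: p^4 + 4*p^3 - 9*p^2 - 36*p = (p)*(p^3 + 4*p^2 - 9*p - 36) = p*(p - 3)*(p^2 + 7*p + 12) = p*(p - 3)*(p + 4)*(p + 3)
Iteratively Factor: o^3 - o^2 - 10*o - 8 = (o + 1)*(o^2 - 2*o - 8) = (o + 1)*(o + 2)*(o - 4)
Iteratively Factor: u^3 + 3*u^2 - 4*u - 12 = (u - 2)*(u^2 + 5*u + 6) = (u - 2)*(u + 3)*(u + 2)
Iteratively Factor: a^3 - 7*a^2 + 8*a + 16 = (a - 4)*(a^2 - 3*a - 4) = (a - 4)*(a + 1)*(a - 4)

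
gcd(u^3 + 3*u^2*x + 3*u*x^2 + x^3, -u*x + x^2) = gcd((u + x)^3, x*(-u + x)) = 1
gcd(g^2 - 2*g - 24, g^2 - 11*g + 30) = g - 6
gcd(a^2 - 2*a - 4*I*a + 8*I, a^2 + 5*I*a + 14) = 1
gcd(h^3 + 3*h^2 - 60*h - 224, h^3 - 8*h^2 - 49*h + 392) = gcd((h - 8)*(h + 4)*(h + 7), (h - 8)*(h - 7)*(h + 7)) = h^2 - h - 56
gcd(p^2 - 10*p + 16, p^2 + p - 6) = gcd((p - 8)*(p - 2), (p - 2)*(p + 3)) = p - 2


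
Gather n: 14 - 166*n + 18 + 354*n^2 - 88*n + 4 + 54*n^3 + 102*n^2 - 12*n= 54*n^3 + 456*n^2 - 266*n + 36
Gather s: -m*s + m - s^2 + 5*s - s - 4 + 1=m - s^2 + s*(4 - m) - 3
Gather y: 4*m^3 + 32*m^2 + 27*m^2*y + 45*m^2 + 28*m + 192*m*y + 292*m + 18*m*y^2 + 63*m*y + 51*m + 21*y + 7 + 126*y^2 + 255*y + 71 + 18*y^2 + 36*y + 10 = 4*m^3 + 77*m^2 + 371*m + y^2*(18*m + 144) + y*(27*m^2 + 255*m + 312) + 88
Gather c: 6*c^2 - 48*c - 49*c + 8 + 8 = 6*c^2 - 97*c + 16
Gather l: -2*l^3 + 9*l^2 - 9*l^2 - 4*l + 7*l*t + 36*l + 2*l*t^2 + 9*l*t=-2*l^3 + l*(2*t^2 + 16*t + 32)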